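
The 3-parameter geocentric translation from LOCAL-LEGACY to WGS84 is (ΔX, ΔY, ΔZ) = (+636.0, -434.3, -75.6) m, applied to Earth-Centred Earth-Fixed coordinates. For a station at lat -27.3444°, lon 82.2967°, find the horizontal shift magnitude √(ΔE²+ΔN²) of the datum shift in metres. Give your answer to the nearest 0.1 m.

724.5 m

At φ = -27.3444°, λ = 82.2967°: sin φ = -0.459338, cos φ = 0.888262, sin λ = 0.990975, cos λ = 0.134043.
ΔE = −sin λ·ΔX + cos λ·ΔY = −(0.990975)·(636.0) + (0.134043)·(-434.3) = -688.48 m.
ΔN = −sin φ cos λ·ΔX − sin φ sin λ·ΔY + cos φ·ΔZ = −(-0.459338)(0.134043)(636.0) − (-0.459338)(0.990975)(-434.3) + (0.888262)(-75.6) = -225.68 m.
Horizontal magnitude = √(ΔE² + ΔN²) = √((-688.48)² + (-225.68)²) = 724.52 m.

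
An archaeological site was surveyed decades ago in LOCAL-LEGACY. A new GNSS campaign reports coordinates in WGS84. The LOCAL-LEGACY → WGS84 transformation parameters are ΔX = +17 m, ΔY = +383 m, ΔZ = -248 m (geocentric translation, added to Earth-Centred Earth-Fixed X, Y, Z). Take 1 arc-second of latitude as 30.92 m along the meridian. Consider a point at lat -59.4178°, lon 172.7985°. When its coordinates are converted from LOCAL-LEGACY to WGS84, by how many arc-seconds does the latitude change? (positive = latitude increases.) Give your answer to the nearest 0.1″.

Δφ = -3.2″

sin φ = -0.860900, cos φ = 0.508774, sin λ = 0.125359, cos λ = -0.992111.
North component: ΔN = −sin φ cos λ·ΔX − sin φ sin λ·ΔY + cos φ·ΔZ = −(-0.860900)(-0.992111)(17) − (-0.860900)(0.125359)(383) + (0.508774)(-248) = -99.36 m.
1° of latitude spans 3600 × 30.92 = 111312 m, so Δφ = -99.36 / 111312 × 3600 = -3.214″.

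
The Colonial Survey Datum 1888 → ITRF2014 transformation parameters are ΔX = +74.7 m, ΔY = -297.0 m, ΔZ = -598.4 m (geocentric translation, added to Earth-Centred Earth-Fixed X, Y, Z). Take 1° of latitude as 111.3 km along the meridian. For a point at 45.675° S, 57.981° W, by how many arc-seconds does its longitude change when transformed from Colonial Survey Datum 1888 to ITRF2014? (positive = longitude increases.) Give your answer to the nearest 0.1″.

Δλ = -4.4″

sin φ = -0.715388, cos φ = 0.698727, sin λ = -0.847872, cos λ = 0.530200.
East component: ΔE = −sin λ·ΔX + cos λ·ΔY = −(-0.847872)(74.7) + (0.530200)(-297.0) = -94.13 m.
1° of latitude spans 111300 m; at latitude φ, 1° of longitude spans that × cos φ = 77768.4 m, so Δλ = -94.13 / 77768.4 × 3600 = -4.358″.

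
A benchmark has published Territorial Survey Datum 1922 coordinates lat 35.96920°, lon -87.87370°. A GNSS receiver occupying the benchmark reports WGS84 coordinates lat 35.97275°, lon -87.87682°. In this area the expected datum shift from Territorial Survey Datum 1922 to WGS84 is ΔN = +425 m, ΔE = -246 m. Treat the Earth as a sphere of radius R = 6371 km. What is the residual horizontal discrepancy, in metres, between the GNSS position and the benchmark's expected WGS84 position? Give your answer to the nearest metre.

46 m

Observed coordinate differences: Δφ = +0.00355°, Δλ = -0.00312°.
Converting to metres (1° lat = 111195 m, cos φ = 0.809333): observed ΔN = 394.7 m, observed ΔE = -280.8 m.
Subtracting the expected shift leaves a residual of 394.7 − (425) = -30.3 m north and -280.8 − (-246) = -34.8 m east.
Residual distance = √((-30.3)² + (-34.8)²) = 46.1 m.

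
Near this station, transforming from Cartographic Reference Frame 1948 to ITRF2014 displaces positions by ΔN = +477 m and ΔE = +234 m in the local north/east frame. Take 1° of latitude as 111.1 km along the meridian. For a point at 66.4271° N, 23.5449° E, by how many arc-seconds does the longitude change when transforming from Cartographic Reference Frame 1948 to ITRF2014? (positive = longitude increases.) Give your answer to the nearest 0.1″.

Δλ = 19.0″

At latitude 66.4271°, cos φ = 0.399916.
1° of longitude at this latitude = 111.1 × cos φ = 44.43 km, so Δλ = 234.0 / 44430.6 = 0.0052666° = 18.960″.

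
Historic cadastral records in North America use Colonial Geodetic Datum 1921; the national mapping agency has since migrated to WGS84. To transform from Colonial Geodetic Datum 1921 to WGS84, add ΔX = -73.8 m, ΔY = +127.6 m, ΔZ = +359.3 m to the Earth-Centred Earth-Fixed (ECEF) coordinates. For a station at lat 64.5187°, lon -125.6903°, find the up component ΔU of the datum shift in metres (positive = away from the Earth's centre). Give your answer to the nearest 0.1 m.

The local up (radial) axis is (cos φ cos λ, cos φ sin λ, sin φ), giving ΔU = 18.523 − 44.585 + 324.349 = 298.29 m.

ΔU = 298.3 m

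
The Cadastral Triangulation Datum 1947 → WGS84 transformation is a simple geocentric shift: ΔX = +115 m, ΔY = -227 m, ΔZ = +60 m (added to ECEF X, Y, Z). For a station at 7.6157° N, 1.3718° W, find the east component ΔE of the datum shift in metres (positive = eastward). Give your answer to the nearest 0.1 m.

ΔE = -224.2 m

At φ = 7.6157°, λ = -1.3718°: sin φ = 0.132528, cos φ = 0.991179, sin λ = -0.023940, cos λ = 0.999713.
ΔE = −sin λ·ΔX + cos λ·ΔY = −(-0.023940)·(115) + (0.999713)·(-227) = -224.18 m.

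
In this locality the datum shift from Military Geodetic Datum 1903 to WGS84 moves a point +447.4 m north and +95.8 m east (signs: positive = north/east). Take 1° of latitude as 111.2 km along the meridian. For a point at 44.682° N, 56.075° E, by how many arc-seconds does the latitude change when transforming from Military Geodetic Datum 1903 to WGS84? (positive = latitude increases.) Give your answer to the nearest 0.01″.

1° of latitude = 111.2 km, so Δφ = 447.4 / 111200 = 0.0040234° = 14.484″.

Δφ = 14.48″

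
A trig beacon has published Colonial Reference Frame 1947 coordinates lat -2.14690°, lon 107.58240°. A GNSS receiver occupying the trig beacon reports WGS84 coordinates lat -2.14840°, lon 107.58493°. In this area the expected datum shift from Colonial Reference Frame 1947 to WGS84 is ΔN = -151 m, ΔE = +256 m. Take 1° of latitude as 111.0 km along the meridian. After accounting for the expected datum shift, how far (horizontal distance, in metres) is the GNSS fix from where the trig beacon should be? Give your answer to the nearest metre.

Observed coordinate differences: Δφ = -0.00150°, Δλ = +0.00253°.
Converting to metres (1° lat = 111000 m, cos φ = 0.999298): observed ΔN = -166.5 m, observed ΔE = 280.6 m.
Subtracting the expected shift leaves a residual of -166.5 − (-151) = -15.5 m north and 280.6 − (256) = 24.6 m east.
Residual distance = √((-15.5)² + 24.6²) = 29.1 m.

29 m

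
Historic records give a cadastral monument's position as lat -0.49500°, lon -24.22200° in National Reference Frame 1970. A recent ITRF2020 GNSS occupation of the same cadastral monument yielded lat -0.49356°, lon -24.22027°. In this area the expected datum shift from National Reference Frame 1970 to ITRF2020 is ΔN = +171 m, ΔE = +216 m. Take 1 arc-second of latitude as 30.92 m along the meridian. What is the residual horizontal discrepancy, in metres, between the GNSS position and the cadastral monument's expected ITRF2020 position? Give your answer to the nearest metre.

26 m

Observed coordinate differences: Δφ = +0.00144°, Δλ = +0.00173°.
Converting to metres (1° lat = 111312 m, cos φ = 0.999963): observed ΔN = 160.3 m, observed ΔE = 192.6 m.
Subtracting the expected shift leaves a residual of 160.3 − (171) = -10.7 m north and 192.6 − (216) = -23.4 m east.
Residual distance = √((-10.7)² + (-23.4)²) = 25.8 m.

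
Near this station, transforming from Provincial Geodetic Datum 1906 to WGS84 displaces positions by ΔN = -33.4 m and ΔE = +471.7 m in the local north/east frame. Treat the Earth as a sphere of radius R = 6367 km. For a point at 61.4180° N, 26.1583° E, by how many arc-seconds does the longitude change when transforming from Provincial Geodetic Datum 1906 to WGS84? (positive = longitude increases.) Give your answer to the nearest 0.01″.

At latitude 61.4180°, cos φ = 0.478416.
One radian of longitude at latitude φ spans R cos φ, so Δλ = ΔE / (R cos φ) = 471.7 / (6367000 × 0.478416) = 1.5486e-04 rad = 31.941″.

Δλ = 31.94″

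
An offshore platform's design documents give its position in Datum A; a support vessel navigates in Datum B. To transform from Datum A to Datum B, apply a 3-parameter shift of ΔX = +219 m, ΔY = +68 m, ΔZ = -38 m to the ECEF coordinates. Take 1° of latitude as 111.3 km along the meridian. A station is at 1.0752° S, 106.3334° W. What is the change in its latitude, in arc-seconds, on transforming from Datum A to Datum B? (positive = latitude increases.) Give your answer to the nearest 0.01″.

Δφ = -1.31″

sin φ = -0.018765, cos φ = 0.999824, sin λ = -0.959642, cos λ = -0.281226.
North component: ΔN = −sin φ cos λ·ΔX − sin φ sin λ·ΔY + cos φ·ΔZ = −(-0.018765)(-0.281226)(219) − (-0.018765)(-0.959642)(68) + (0.999824)(-38) = -40.37 m.
1° of latitude spans 111300 m, so Δφ = -40.37 / 111300 × 3600 = -1.306″.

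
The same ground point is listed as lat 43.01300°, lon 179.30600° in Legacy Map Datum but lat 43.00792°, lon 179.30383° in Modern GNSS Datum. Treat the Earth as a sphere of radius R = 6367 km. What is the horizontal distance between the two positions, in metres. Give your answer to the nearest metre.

591 m

Δφ = 43.00792° − 43.01300° = -0.00508°; Δλ = 179.30383° − 179.30600° = -0.00217°.
1° along a meridian = πR/180 = 111125 m.
ΔN = Δφ × 111125 = -564.5 m; ΔE = Δλ × 111125 × cos(43.01300°) = -0.00217 × 111125 × 0.731199 = -176.3 m.
Distance = √(ΔE² + ΔN²) = √((-176.3)² + (-564.5)²) = 591.4 m.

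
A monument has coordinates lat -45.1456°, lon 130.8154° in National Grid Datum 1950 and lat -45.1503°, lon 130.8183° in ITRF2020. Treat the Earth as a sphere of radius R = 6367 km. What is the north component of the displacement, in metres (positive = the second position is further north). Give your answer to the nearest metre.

ΔN = -522 m

Δφ = -45.1503° − -45.1456° = -0.0047°; Δλ = 130.8183° − 130.8154° = +0.0029°.
1° along a meridian = πR/180 = 111125 m.
ΔN = Δφ × 111125 = -522.3 m; ΔE = Δλ × 111125 × cos(-45.1456°) = +0.0029 × 111125 × 0.705308 = 227.3 m.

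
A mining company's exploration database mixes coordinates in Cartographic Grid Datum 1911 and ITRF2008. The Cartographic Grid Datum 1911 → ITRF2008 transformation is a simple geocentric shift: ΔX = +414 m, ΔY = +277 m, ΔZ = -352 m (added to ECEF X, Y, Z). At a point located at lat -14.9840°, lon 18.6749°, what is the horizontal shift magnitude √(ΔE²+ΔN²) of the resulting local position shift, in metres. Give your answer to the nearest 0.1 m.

The local east axis at (φ, λ) is (−sin λ, cos λ, 0), so ΔE = −sin(18.6749°)·414 + cos(18.6749°)·277 = 129.85 m.
The local north axis is (−sin φ cos λ, −sin φ sin λ, cos φ), giving ΔN = 101.404 + 22.932 − 340.031 = -215.70 m.
Horizontal magnitude = √(ΔE² + ΔN²) = √(129.85² + (-215.70)²) = 251.77 m.

251.8 m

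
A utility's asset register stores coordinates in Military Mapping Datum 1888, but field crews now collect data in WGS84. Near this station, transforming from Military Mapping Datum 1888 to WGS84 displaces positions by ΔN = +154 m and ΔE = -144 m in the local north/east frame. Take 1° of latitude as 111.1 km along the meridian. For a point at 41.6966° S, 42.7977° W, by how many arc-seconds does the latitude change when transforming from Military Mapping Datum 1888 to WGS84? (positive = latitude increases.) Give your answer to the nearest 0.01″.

1° of latitude = 111.1 km, so Δφ = 154.0 / 111100 = 0.0013861° = 4.990″.

Δφ = 4.99″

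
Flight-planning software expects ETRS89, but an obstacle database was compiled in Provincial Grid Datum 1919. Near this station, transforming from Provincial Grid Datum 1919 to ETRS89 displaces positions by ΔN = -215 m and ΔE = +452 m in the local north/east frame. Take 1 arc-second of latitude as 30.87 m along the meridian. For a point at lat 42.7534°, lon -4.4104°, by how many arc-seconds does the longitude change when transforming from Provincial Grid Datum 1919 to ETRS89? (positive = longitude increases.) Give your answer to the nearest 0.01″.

At latitude 42.7534°, cos φ = 0.734282.
1″ of longitude at this latitude = 30.87 × cos φ = 22.6673 m, so Δλ = 452.0 / 22.6673 = 19.941″.

Δλ = 19.94″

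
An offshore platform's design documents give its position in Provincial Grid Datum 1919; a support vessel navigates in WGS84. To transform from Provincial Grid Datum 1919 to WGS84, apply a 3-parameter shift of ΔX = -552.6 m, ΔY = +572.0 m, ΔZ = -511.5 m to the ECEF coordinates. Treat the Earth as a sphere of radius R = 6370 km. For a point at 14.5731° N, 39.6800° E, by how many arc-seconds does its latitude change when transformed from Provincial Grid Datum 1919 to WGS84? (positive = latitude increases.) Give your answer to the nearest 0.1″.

sin φ = 0.251615, cos φ = 0.967827, sin λ = 0.638499, cos λ = 0.769622.
North component: ΔN = −sin φ cos λ·ΔX − sin φ sin λ·ΔY + cos φ·ΔZ = −(0.251615)(0.769622)(-552.6) − (0.251615)(0.638499)(572.0) + (0.967827)(-511.5) = -479.93 m.
1° of latitude spans πR/180 = 111177 m, so Δφ = -479.93 / 111177 × 3600 = -15.540″.

Δφ = -15.5″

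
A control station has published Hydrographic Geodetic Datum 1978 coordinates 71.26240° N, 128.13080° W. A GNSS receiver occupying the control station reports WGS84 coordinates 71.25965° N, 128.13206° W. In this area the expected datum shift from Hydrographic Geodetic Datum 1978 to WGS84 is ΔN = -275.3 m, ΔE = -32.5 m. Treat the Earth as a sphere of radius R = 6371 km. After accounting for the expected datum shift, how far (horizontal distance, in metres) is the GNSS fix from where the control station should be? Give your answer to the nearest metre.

Observed coordinate differences: Δφ = -0.00275°, Δλ = -0.00126°.
Converting to metres (1° lat = 111195 m, cos φ = 0.321235): observed ΔN = -305.8 m, observed ΔE = -45.0 m.
Subtracting the expected shift leaves a residual of -305.8 − (-275.3) = -30.5 m north and -45.0 − (-32.5) = -12.5 m east.
Residual distance = √((-30.5)² + (-12.5)²) = 33.0 m.

33 m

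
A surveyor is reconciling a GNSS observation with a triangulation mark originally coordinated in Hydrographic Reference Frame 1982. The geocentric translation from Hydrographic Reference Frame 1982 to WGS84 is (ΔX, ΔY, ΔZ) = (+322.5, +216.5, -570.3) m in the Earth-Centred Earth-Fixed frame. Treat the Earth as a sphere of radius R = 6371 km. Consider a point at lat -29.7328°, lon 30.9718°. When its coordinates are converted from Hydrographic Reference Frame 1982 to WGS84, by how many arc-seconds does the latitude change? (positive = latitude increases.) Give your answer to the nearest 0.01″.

Δφ = -9.80″

sin φ = -0.495956, cos φ = 0.868348, sin λ = 0.514616, cos λ = 0.857421.
North component: ΔN = −sin φ cos λ·ΔX − sin φ sin λ·ΔY + cos φ·ΔZ = −(-0.495956)(0.857421)(322.5) − (-0.495956)(0.514616)(216.5) + (0.868348)(-570.3) = -302.82 m.
1° of latitude spans πR/180 = 111195 m, so Δφ = -302.82 / 111195 × 3600 = -9.804″.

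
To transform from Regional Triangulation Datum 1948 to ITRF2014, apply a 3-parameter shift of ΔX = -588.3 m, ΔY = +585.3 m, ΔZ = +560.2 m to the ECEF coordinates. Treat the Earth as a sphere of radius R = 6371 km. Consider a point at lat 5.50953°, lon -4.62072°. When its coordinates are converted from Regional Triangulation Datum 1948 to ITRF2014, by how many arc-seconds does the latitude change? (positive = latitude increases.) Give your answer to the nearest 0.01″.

Δφ = 20.02″

sin φ = 0.096011, cos φ = 0.995380, sin λ = -0.080559, cos λ = 0.996750.
North component: ΔN = −sin φ cos λ·ΔX − sin φ sin λ·ΔY + cos φ·ΔZ = −(0.096011)(0.996750)(-588.3) − (0.096011)(-0.080559)(585.3) + (0.995380)(560.2) = 618.44 m.
1° of latitude spans πR/180 = 111195 m, so Δφ = 618.44 / 111195 × 3600 = 20.022″.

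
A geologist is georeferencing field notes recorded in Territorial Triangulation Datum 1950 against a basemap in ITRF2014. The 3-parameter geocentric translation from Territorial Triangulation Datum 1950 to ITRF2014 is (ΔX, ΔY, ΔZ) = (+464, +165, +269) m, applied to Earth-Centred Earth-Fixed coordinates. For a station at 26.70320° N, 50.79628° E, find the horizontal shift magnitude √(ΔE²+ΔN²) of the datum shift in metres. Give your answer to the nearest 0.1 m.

260.3 m

At φ = 26.70320°, λ = 50.79628°: sin φ = 0.449369, cos φ = 0.893346, sin λ = 0.774903, cos λ = 0.632080.
ΔE = −sin λ·ΔX + cos λ·ΔY = −(0.774903)·(464) + (0.632080)·(165) = -255.26 m.
ΔN = −sin φ cos λ·ΔX − sin φ sin λ·ΔY + cos φ·ΔZ = −(0.449369)(0.632080)(464) − (0.449369)(0.774903)(165) + (0.893346)(269) = 51.06 m.
Horizontal magnitude = √(ΔE² + ΔN²) = √((-255.26)² + 51.06²) = 260.32 m.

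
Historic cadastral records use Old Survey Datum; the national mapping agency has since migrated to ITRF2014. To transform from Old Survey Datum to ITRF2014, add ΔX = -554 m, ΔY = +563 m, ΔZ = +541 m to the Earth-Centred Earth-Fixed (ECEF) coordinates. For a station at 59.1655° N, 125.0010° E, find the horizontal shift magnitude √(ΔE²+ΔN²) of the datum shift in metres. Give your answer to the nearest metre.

At φ = 59.1655°, λ = 125.0010°: sin φ = 0.858651, cos φ = 0.512560, sin λ = 0.819142, cos λ = -0.573591.
ΔE = −sin λ·ΔX + cos λ·ΔY = −(0.819142)·(-554) + (-0.573591)·(563) = 130.87 m.
ΔN = −sin φ cos λ·ΔX − sin φ sin λ·ΔY + cos φ·ΔZ = −(0.858651)(-0.573591)(-554) − (0.858651)(0.819142)(563) + (0.512560)(541) = -391.55 m.
Horizontal magnitude = √(ΔE² + ΔN²) = √(130.87² + (-391.55)²) = 412.84 m.

413 m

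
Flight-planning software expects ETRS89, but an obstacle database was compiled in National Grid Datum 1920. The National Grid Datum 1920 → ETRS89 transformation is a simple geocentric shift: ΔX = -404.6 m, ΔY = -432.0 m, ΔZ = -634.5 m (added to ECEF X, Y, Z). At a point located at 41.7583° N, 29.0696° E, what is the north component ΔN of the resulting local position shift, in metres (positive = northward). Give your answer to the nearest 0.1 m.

The local north axis is (−sin φ cos λ, −sin φ sin λ, cos φ), giving ΔN = 235.516 + 139.789 − 473.312 = -98.01 m.

ΔN = -98.0 m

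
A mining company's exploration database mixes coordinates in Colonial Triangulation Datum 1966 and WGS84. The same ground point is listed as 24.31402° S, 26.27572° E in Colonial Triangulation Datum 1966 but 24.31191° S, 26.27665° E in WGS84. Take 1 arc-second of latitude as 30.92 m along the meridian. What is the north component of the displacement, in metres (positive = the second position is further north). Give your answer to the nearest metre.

Δφ = -24.31191° − -24.31402° = +0.00211°; Δλ = 26.27665° − 26.27572° = +0.00093°.
1° of latitude = 3600 × 30.92 = 111312 m.
ΔN = Δφ × 111312 = 234.9 m; ΔE = Δλ × 111312 × cos(-24.31402°) = +0.00093 × 111312 × 0.911303 = 94.3 m.

ΔN = 235 m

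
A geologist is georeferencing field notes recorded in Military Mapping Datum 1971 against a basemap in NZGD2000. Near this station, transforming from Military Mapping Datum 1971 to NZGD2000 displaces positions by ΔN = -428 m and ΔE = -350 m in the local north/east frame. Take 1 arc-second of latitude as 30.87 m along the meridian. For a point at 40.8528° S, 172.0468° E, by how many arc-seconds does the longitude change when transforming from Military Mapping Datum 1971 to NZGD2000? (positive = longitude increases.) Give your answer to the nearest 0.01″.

Δλ = -14.99″

At latitude -40.8528°, cos φ = 0.756393.
1″ of longitude at this latitude = 30.87 × cos φ = 23.3498 m, so Δλ = -350.0 / 23.3498 = -14.989″.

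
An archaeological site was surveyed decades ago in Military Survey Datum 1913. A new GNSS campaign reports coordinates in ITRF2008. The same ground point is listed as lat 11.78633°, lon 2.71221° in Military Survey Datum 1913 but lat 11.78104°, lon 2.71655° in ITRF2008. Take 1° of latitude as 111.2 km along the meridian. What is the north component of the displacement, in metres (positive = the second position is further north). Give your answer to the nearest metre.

Δφ = 11.78104° − 11.78633° = -0.00529°; Δλ = 2.71655° − 2.71221° = +0.00434°.
ΔN = Δφ × 111200 = -588.2 m; ΔE = Δλ × 111200 × cos(11.78633°) = +0.00434 × 111200 × 0.978916 = 472.4 m.

ΔN = -588 m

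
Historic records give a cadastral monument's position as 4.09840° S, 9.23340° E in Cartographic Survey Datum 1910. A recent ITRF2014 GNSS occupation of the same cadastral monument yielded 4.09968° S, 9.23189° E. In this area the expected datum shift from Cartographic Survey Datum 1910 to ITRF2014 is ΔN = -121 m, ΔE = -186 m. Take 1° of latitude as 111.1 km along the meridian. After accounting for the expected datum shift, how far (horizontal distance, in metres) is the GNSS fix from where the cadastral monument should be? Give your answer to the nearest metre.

28 m

Observed coordinate differences: Δφ = -0.00128°, Δλ = -0.00151°.
Converting to metres (1° lat = 111100 m, cos φ = 0.997443): observed ΔN = -142.2 m, observed ΔE = -167.3 m.
Subtracting the expected shift leaves a residual of -142.2 − (-121) = -21.2 m north and -167.3 − (-186) = 18.7 m east.
Residual distance = √((-21.2)² + 18.7²) = 28.3 m.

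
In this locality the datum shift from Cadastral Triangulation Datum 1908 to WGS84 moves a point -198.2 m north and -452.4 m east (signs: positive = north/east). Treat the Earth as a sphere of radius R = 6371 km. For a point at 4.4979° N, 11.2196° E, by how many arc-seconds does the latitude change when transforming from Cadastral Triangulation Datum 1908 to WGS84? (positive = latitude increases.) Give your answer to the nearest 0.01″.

Δφ = -6.42″

On a sphere of radius R, 1 rad of latitude = R, so Δφ = ΔN / R = -198.2 / 6371000 = -3.1110e-05 rad = -6.417″.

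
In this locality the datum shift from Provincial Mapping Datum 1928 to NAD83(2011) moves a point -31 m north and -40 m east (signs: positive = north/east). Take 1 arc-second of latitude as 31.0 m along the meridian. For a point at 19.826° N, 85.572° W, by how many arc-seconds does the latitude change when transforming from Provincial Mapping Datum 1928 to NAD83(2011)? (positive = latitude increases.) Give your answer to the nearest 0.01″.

Δφ = -1.00″

1″ of latitude = 31.00 m, so Δφ = -31.0 / 31.00 = -1.000″.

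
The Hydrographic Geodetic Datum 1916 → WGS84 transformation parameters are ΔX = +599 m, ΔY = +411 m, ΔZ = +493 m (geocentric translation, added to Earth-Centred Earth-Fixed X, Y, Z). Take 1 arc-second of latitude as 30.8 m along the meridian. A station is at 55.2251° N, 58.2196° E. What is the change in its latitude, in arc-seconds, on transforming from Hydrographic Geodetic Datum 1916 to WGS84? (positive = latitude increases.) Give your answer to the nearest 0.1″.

sin φ = 0.821399, cos φ = 0.570354, sin λ = 0.850073, cos λ = 0.526665.
North component: ΔN = −sin φ cos λ·ΔX − sin φ sin λ·ΔY + cos φ·ΔZ = −(0.821399)(0.526665)(599) − (0.821399)(0.850073)(411) + (0.570354)(493) = -264.92 m.
1° of latitude spans 3600 × 30.80 = 110880 m, so Δφ = -264.92 / 110880 × 3600 = -8.601″.

Δφ = -8.6″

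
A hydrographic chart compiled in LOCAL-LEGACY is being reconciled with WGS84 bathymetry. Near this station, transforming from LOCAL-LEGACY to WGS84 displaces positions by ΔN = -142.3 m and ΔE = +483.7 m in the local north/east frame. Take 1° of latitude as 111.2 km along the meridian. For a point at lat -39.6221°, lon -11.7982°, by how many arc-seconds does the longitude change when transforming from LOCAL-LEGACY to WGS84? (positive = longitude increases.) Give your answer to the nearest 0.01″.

Δλ = 20.33″

At latitude -39.6221°, cos φ = 0.770267.
1° of longitude at this latitude = 111.2 × cos φ = 85.65 km, so Δλ = 483.7 / 85653.7 = 0.0056472° = 20.330″.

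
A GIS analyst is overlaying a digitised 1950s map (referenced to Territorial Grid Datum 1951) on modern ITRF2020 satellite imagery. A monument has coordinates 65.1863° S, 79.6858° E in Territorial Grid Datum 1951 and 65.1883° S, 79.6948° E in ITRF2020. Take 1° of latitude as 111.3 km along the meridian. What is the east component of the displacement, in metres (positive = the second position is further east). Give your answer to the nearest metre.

ΔE = 420 m

Δφ = -65.1883° − -65.1863° = -0.0020°; Δλ = 79.6948° − 79.6858° = +0.0090°.
ΔN = Δφ × 111300 = -222.6 m; ΔE = Δλ × 111300 × cos(-65.1863°) = +0.0090 × 111300 × 0.419669 = 420.4 m.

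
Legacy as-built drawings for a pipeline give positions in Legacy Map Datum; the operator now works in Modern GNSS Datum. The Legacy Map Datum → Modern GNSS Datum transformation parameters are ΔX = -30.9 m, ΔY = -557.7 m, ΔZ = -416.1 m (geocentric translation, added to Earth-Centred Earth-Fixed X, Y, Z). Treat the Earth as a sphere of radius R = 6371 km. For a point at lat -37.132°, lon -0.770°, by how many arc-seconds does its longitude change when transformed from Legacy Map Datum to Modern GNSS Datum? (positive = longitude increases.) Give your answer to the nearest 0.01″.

sin φ = -0.603653, cos φ = 0.797247, sin λ = -0.013439, cos λ = 0.999910.
East component: ΔE = −sin λ·ΔX + cos λ·ΔY = −(-0.013439)(-30.9) + (0.999910)(-557.7) = -558.06 m.
1° of latitude spans πR/180 = 111195 m; at latitude φ, 1° of longitude spans that × cos φ = 88649.8 m, so Δλ = -558.06 / 88649.8 × 3600 = -22.663″.

Δλ = -22.66″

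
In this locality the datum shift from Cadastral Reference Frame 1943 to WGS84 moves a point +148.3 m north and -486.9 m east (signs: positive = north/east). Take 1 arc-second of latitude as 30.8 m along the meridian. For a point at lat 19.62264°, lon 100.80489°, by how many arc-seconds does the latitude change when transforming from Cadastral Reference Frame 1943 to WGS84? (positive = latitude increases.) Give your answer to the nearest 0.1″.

1″ of latitude = 30.80 m, so Δφ = 148.3 / 30.80 = 4.815″.

Δφ = 4.8″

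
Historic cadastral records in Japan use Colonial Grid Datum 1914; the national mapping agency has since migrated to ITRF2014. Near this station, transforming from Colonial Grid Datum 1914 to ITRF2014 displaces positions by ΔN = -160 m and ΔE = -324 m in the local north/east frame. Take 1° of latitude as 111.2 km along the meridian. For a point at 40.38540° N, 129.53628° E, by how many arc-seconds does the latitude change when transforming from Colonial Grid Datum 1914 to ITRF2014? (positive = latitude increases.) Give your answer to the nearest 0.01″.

1° of latitude = 111.2 km, so Δφ = -160.0 / 111200 = -0.0014388° = -5.180″.

Δφ = -5.18″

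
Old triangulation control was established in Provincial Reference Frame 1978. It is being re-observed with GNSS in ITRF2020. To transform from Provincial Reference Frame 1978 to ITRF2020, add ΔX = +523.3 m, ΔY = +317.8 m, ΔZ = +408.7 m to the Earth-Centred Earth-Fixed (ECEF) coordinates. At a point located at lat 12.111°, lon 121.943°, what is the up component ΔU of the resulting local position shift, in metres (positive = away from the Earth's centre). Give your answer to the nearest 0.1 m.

At φ = 12.111°, λ = 121.943°: sin φ = 0.209806, cos φ = 0.977743, sin λ = 0.848575, cos λ = -0.529075.
ΔU = cos φ cos λ·ΔX + cos φ sin λ·ΔY + sin φ·ΔZ = (0.977743)(-0.529075)(523.3) + (0.977743)(0.848575)(317.8) + (0.209806)(408.7) = 78.72 m.

ΔU = 78.7 m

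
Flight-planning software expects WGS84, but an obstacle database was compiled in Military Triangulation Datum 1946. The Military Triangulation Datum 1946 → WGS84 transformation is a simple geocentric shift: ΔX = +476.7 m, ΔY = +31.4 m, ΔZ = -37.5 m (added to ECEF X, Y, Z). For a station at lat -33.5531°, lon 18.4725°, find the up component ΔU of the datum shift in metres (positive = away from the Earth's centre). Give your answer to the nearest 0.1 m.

The local up (radial) axis is (cos φ cos λ, cos φ sin λ, sin φ), giving ΔU = 376.800 + 8.291 + 20.727 = 405.82 m.

ΔU = 405.8 m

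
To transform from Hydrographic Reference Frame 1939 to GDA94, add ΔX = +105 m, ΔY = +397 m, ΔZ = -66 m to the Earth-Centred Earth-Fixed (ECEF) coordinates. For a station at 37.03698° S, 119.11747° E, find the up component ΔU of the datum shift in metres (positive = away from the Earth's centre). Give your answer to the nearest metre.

At φ = -37.03698°, λ = 119.11747°: sin φ = -0.602330, cos φ = 0.798247, sin λ = 0.873624, cos λ = -0.486602.
ΔU = cos φ cos λ·ΔX + cos φ sin λ·ΔY + sin φ·ΔZ = (0.798247)(-0.486602)(105) + (0.798247)(0.873624)(397) + (-0.602330)(-66) = 275.82 m.

ΔU = 276 m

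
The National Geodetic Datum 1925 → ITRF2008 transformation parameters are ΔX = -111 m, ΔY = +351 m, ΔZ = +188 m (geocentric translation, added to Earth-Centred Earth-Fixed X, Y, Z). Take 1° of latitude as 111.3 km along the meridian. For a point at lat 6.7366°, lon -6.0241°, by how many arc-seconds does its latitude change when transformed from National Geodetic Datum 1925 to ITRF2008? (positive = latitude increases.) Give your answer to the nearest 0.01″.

Δφ = 6.60″

sin φ = 0.117305, cos φ = 0.993096, sin λ = -0.104947, cos λ = 0.994478.
North component: ΔN = −sin φ cos λ·ΔX − sin φ sin λ·ΔY + cos φ·ΔZ = −(0.117305)(0.994478)(-111) − (0.117305)(-0.104947)(351) + (0.993096)(188) = 203.97 m.
1° of latitude spans 111300 m, so Δφ = 203.97 / 111300 × 3600 = 6.597″.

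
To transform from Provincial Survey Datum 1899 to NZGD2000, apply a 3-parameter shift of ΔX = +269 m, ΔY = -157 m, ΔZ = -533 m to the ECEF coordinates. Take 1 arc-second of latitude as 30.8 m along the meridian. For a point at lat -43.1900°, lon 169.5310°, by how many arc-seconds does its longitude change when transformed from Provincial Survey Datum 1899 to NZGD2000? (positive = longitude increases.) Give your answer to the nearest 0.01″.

Δλ = 4.70″

sin φ = -0.684420, cos φ = 0.729088, sin λ = 0.181704, cos λ = -0.983353.
East component: ΔE = −sin λ·ΔX + cos λ·ΔY = −(0.181704)(269) + (-0.983353)(-157) = 105.51 m.
1° of latitude spans 3600 × 30.80 = 110880 m; at latitude φ, 1° of longitude spans that × cos φ = 80841.3 m, so Δλ = 105.51 / 80841.3 × 3600 = 4.698″.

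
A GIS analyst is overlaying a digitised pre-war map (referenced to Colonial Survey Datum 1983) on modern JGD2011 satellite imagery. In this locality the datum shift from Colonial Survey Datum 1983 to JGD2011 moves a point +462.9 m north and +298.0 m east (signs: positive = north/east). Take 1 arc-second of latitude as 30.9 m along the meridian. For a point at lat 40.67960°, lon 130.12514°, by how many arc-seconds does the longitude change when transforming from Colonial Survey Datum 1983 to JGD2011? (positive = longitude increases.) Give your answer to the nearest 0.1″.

At latitude 40.67960°, cos φ = 0.758366.
1″ of longitude at this latitude = 30.90 × cos φ = 23.4335 m, so Δλ = 298.0 / 23.4335 = 12.717″.

Δλ = 12.7″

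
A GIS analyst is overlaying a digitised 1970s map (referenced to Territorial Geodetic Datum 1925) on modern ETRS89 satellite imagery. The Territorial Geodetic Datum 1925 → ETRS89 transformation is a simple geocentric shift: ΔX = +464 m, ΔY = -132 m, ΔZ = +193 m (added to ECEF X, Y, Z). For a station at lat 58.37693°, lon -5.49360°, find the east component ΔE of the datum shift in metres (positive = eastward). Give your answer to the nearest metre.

At φ = 58.37693°, λ = -5.49360°: sin φ = 0.851516, cos φ = 0.524329, sin λ = -0.095735, cos λ = 0.995407.
ΔE = −sin λ·ΔX + cos λ·ΔY = −(-0.095735)·(464) + (0.995407)·(-132) = -86.97 m.

ΔE = -87 m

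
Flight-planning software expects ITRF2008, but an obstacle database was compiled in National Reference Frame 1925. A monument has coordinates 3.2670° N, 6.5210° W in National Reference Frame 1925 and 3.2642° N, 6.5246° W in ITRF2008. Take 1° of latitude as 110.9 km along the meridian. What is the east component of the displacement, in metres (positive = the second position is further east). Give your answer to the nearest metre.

ΔE = -399 m

Δφ = 3.2642° − 3.2670° = -0.0028°; Δλ = -6.5246° − -6.5210° = -0.0036°.
ΔN = Δφ × 110900 = -310.5 m; ΔE = Δλ × 110900 × cos(3.2670°) = -0.0036 × 110900 × 0.998375 = -398.6 m.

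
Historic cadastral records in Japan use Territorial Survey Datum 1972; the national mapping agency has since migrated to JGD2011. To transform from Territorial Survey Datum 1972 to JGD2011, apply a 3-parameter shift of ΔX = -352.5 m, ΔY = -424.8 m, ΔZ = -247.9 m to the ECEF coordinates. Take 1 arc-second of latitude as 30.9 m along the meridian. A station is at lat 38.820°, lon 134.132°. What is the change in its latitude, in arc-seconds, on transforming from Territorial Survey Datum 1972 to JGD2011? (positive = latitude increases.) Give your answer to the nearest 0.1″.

Δφ = -5.0″

sin φ = 0.626876, cos φ = 0.779119, sin λ = 0.717738, cos λ = -0.696314.
North component: ΔN = −sin φ cos λ·ΔX − sin φ sin λ·ΔY + cos φ·ΔZ = −(0.626876)(-0.696314)(-352.5) − (0.626876)(0.717738)(-424.8) + (0.779119)(-247.9) = -155.88 m.
1° of latitude spans 3600 × 30.90 = 111240 m, so Δφ = -155.88 / 111240 × 3600 = -5.045″.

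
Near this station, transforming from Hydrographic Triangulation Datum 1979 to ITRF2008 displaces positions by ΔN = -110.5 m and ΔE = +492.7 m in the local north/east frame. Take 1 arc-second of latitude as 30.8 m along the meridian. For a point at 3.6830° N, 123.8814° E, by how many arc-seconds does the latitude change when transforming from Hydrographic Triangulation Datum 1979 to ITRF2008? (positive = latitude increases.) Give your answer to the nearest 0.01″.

Δφ = -3.59″

1″ of latitude = 30.80 m, so Δφ = -110.5 / 30.80 = -3.588″.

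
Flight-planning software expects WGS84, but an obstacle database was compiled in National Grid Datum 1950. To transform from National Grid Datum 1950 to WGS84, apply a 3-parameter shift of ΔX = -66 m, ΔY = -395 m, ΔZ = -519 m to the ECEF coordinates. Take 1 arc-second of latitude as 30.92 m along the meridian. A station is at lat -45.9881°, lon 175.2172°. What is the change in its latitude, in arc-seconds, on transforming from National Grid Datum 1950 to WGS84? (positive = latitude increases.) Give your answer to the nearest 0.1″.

Δφ = -10.9″

sin φ = -0.719196, cos φ = 0.694808, sin λ = 0.083379, cos λ = -0.996518.
North component: ΔN = −sin φ cos λ·ΔX − sin φ sin λ·ΔY + cos φ·ΔZ = −(-0.719196)(-0.996518)(-66) − (-0.719196)(0.083379)(-395) + (0.694808)(-519) = -336.99 m.
1° of latitude spans 3600 × 30.92 = 111312 m, so Δφ = -336.99 / 111312 × 3600 = -10.899″.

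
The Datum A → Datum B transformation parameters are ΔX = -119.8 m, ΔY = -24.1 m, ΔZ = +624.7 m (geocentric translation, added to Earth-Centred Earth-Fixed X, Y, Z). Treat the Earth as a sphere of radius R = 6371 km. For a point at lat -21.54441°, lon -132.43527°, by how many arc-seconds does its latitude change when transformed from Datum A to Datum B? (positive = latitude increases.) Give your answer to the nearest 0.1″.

sin φ = -0.367222, cos φ = 0.930133, sin λ = -0.738040, cos λ = -0.674757.
North component: ΔN = −sin φ cos λ·ΔX − sin φ sin λ·ΔY + cos φ·ΔZ = −(-0.367222)(-0.674757)(-119.8) − (-0.367222)(-0.738040)(-24.1) + (0.930133)(624.7) = 617.27 m.
1° of latitude spans πR/180 = 111195 m, so Δφ = 617.27 / 111195 × 3600 = 19.984″.

Δφ = 20.0″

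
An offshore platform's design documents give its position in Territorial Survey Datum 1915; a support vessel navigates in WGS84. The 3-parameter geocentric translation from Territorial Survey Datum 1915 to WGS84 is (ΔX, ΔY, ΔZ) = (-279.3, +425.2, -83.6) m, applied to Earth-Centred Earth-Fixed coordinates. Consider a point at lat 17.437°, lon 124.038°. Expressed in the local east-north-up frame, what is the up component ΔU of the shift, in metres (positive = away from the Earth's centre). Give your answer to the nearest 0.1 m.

The local up (radial) axis is (cos φ cos λ, cos φ sin λ, sin φ), giving ΔU = 149.152 + 336.158 − 25.051 = 460.26 m.

ΔU = 460.3 m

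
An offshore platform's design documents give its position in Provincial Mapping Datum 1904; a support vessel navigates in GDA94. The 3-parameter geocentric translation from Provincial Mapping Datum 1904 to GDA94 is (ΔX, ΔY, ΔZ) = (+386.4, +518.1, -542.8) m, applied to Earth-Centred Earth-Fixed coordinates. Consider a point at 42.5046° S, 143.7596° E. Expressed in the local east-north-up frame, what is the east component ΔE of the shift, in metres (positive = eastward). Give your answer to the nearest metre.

The local east axis at (φ, λ) is (−sin λ, cos λ, 0), so ΔE = −sin(143.7596°)·386.4 + cos(143.7596°)·518.1 = -646.30 m.

ΔE = -646 m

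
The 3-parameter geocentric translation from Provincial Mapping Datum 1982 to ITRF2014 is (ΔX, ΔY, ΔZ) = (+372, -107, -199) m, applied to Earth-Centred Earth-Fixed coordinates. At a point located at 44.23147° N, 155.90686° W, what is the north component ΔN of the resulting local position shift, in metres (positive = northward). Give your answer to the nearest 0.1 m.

ΔN = 63.8 m

At φ = 44.23147°, λ = -155.90686°: sin φ = 0.697559, cos φ = 0.716528, sin λ = -0.408221, cos λ = -0.912883.
ΔN = −sin φ cos λ·ΔX − sin φ sin λ·ΔY + cos φ·ΔZ = −(0.697559)(-0.912883)(372) − (0.697559)(-0.408221)(-107) + (0.716528)(-199) = 63.83 m.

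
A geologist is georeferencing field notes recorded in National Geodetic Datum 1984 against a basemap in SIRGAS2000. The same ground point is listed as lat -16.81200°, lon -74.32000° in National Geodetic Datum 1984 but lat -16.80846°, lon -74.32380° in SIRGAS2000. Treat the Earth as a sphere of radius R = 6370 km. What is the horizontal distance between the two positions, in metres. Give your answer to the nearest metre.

564 m

Δφ = -16.80846° − -16.81200° = +0.00354°; Δλ = -74.32380° − -74.32000° = -0.00380°.
1° along a meridian = πR/180 = 111177 m.
ΔN = Δφ × 111177 = 393.6 m; ΔE = Δλ × 111177 × cos(-16.81200°) = -0.00380 × 111177 × 0.957259 = -404.4 m.
Distance = √(ΔE² + ΔN²) = √((-404.4)² + 393.6²) = 564.3 m.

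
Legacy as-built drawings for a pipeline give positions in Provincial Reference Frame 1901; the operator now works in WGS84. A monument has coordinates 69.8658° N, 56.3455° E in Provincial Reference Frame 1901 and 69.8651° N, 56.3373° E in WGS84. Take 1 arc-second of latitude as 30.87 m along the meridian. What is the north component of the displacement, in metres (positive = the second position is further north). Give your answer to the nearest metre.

ΔN = -78 m

Δφ = 69.8651° − 69.8658° = -0.0007°; Δλ = 56.3373° − 56.3455° = -0.0082°.
1° of latitude = 3600 × 30.87 = 111132 m.
ΔN = Δφ × 111132 = -77.8 m; ΔE = Δλ × 111132 × cos(69.8658°) = -0.0082 × 111132 × 0.344220 = -313.7 m.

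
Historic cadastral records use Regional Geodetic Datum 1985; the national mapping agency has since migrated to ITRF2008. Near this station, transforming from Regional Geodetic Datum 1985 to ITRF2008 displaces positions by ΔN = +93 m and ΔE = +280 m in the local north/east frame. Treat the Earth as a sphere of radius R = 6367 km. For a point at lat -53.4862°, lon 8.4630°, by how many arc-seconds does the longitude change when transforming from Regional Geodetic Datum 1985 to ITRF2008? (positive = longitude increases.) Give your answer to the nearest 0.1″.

At latitude -53.4862°, cos φ = 0.595016.
One radian of longitude at latitude φ spans R cos φ, so Δλ = ΔE / (R cos φ) = 280.0 / (6367000 × 0.595016) = 7.3908e-05 rad = 15.245″.

Δλ = 15.2″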